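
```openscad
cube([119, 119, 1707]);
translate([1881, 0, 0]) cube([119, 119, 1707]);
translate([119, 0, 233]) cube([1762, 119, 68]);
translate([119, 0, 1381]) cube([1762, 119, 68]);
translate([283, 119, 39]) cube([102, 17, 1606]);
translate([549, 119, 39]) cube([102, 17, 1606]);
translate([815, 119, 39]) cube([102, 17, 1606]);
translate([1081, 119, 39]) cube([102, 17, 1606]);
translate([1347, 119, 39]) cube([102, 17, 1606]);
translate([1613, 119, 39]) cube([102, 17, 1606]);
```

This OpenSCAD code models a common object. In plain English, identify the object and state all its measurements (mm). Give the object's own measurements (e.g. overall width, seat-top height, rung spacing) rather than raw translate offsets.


A fence section. Two 119×119 mm posts, 1707 mm tall, stand on the floor with a clear span of 1762 mm between their inner faces. Two horizontal rails of 119×68 mm section span the gap between the posts with their undersides at z = 233 mm and z = 1381 mm, flush with the posts' −y face. 6 pickets, each 102 mm wide, 17 mm thick and 1606 mm tall, are fixed to the +y face of the rails with their bottoms at z = 39 mm, spaced across the span with a 164 mm gap after the −x post and between neighbouring pickets, with 166 mm left before the +x post.


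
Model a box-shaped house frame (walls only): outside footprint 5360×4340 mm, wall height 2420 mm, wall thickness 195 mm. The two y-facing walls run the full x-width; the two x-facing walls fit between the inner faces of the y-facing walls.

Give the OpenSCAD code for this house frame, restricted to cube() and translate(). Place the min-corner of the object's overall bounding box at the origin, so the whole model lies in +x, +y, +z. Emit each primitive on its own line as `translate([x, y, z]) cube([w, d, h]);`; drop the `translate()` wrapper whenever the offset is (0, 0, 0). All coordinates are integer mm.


cube([5360, 195, 2420]);
translate([0, 4145, 0]) cube([5360, 195, 2420]);
translate([0, 195, 0]) cube([195, 3950, 2420]);
translate([5165, 195, 0]) cube([195, 3950, 2420]);


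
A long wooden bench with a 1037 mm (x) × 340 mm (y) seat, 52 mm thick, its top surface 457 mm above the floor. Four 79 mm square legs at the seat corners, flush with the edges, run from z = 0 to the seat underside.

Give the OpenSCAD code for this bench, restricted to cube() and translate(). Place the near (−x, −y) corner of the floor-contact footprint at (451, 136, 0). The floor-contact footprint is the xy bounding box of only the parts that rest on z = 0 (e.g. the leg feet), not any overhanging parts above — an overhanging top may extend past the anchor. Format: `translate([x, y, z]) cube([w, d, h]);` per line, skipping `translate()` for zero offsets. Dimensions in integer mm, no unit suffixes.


// leg_h = 457 − 52 = 405
translate([451, 136, 405]) cube([1037, 340, 52]);
translate([451, 136, 0]) cube([79, 79, 405]);
translate([451, 397, 0]) cube([79, 79, 405]);
translate([1409, 136, 0]) cube([79, 79, 405]);
translate([1409, 397, 0]) cube([79, 79, 405]);


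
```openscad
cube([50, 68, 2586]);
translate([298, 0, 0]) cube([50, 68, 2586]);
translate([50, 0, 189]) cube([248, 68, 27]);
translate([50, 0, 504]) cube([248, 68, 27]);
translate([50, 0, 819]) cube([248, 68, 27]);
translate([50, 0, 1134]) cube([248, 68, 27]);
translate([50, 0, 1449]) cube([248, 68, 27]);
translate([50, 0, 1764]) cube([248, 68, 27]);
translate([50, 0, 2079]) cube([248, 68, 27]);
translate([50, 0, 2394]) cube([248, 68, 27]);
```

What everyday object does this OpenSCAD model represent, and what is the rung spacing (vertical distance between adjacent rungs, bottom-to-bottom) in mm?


A ladder. The rung spacing is 315 mm.

Two tall 50×68 posts with 8 short bars between them — a ladder. Adjacent rungs sit at z = 189 and z = 504, so the spacing is 504 − 189 = 315 mm.


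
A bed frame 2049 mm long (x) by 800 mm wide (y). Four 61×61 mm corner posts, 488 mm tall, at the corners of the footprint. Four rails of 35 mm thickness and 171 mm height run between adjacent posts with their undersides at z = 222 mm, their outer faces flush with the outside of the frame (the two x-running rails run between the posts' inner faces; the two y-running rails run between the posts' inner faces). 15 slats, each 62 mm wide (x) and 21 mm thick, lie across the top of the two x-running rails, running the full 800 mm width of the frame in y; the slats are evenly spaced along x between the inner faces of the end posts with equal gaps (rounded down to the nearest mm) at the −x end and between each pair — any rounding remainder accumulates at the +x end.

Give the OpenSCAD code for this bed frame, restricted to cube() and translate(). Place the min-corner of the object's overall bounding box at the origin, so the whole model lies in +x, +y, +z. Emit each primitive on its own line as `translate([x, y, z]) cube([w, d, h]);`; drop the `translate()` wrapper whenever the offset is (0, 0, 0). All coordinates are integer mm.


cube([61, 61, 488]);
translate([0, 739, 0]) cube([61, 61, 488]);
translate([1988, 0, 0]) cube([61, 61, 488]);
translate([1988, 739, 0]) cube([61, 61, 488]);
translate([61, 0, 222]) cube([1927, 35, 171]);
translate([61, 765, 222]) cube([1927, 35, 171]);
translate([0, 61, 222]) cube([35, 678, 171]);
translate([2014, 61, 222]) cube([35, 678, 171]);
translate([123, 0, 393]) cube([62, 800, 21]);
translate([247, 0, 393]) cube([62, 800, 21]);
translate([371, 0, 393]) cube([62, 800, 21]);
translate([495, 0, 393]) cube([62, 800, 21]);
translate([619, 0, 393]) cube([62, 800, 21]);
translate([743, 0, 393]) cube([62, 800, 21]);
translate([867, 0, 393]) cube([62, 800, 21]);
translate([991, 0, 393]) cube([62, 800, 21]);
translate([1115, 0, 393]) cube([62, 800, 21]);
translate([1239, 0, 393]) cube([62, 800, 21]);
translate([1363, 0, 393]) cube([62, 800, 21]);
translate([1487, 0, 393]) cube([62, 800, 21]);
translate([1611, 0, 393]) cube([62, 800, 21]);
translate([1735, 0, 393]) cube([62, 800, 21]);
translate([1859, 0, 393]) cube([62, 800, 21]);


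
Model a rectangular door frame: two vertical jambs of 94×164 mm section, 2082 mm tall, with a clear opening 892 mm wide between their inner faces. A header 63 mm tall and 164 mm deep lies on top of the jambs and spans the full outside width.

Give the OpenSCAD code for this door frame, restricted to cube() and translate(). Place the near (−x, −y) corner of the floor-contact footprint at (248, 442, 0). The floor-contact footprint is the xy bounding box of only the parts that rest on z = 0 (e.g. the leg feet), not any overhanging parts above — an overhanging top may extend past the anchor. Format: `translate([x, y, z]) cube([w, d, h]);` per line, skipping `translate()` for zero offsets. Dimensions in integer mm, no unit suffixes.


translate([248, 442, 0]) cube([94, 164, 2082]);
translate([1234, 442, 0]) cube([94, 164, 2082]);
translate([248, 442, 2082]) cube([1080, 164, 63]);


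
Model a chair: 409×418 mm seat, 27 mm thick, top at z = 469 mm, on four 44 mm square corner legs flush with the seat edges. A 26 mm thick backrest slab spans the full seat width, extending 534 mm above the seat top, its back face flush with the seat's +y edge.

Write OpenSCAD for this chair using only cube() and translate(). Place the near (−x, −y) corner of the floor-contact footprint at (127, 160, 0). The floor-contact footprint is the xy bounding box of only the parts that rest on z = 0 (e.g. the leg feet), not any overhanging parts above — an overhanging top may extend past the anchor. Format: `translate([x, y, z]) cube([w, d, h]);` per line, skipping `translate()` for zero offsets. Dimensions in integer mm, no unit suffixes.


translate([127, 160, 442]) cube([409, 418, 27]);
translate([127, 160, 0]) cube([44, 44, 442]);
translate([492, 160, 0]) cube([44, 44, 442]);
translate([127, 534, 0]) cube([44, 44, 442]);
translate([492, 534, 0]) cube([44, 44, 442]);
translate([127, 552, 469]) cube([409, 26, 534]);


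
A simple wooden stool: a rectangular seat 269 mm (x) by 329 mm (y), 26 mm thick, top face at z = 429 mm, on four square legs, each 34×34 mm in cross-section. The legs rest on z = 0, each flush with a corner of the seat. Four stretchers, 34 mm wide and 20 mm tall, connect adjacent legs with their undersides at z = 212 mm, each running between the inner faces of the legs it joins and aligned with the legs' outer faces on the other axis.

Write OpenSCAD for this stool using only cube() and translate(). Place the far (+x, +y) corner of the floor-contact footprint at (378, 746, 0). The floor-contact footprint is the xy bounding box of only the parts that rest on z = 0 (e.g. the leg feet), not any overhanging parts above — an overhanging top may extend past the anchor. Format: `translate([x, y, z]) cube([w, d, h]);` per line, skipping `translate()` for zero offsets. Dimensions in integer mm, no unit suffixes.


translate([109, 417, 403]) cube([269, 329, 26]);
translate([109, 417, 0]) cube([34, 34, 403]);
translate([344, 417, 0]) cube([34, 34, 403]);
translate([109, 712, 0]) cube([34, 34, 403]);
translate([344, 712, 0]) cube([34, 34, 403]);
translate([143, 417, 212]) cube([201, 34, 20]);
translate([143, 712, 212]) cube([201, 34, 20]);
translate([109, 451, 212]) cube([34, 261, 20]);
translate([344, 451, 212]) cube([34, 261, 20]);


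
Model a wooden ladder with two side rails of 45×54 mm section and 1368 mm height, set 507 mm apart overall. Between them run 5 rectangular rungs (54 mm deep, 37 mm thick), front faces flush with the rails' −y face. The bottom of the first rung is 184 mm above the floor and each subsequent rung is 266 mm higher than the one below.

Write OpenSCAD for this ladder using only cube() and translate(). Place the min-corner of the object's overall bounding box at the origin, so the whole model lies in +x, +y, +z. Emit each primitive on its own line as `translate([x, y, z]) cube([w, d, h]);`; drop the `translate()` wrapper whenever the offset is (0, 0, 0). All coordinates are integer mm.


cube([45, 54, 1368]);
translate([462, 0, 0]) cube([45, 54, 1368]);
translate([45, 0, 184]) cube([417, 54, 37]);
translate([45, 0, 450]) cube([417, 54, 37]);
translate([45, 0, 716]) cube([417, 54, 37]);
translate([45, 0, 982]) cube([417, 54, 37]);
translate([45, 0, 1248]) cube([417, 54, 37]);


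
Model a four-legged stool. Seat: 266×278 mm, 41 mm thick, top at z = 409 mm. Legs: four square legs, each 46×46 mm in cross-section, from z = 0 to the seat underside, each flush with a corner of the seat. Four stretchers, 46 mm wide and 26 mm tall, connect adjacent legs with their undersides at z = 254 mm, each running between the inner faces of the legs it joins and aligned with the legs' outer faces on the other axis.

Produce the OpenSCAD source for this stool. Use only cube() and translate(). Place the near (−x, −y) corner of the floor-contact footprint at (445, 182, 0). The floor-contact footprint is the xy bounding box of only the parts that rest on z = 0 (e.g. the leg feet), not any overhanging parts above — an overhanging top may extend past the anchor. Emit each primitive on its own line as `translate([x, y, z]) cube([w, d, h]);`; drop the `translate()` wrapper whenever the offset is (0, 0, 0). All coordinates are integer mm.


translate([445, 182, 368]) cube([266, 278, 41]);
translate([445, 182, 0]) cube([46, 46, 368]);
translate([665, 182, 0]) cube([46, 46, 368]);
translate([445, 414, 0]) cube([46, 46, 368]);
translate([665, 414, 0]) cube([46, 46, 368]);
translate([491, 182, 254]) cube([174, 46, 26]);
translate([491, 414, 254]) cube([174, 46, 26]);
translate([445, 228, 254]) cube([46, 186, 26]);
translate([665, 228, 254]) cube([46, 186, 26]);


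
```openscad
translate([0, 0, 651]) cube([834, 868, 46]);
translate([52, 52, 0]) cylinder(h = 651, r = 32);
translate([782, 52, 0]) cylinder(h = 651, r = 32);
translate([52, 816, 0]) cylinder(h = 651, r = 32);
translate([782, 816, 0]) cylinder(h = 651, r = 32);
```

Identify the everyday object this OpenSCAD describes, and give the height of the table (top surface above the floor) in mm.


A table. The table height is 697 mm.

A 834×868×46 slab sits at z = 651 on four Ø64 mm round legs — a table. The top surface is at 651 + 46 = 697 mm.


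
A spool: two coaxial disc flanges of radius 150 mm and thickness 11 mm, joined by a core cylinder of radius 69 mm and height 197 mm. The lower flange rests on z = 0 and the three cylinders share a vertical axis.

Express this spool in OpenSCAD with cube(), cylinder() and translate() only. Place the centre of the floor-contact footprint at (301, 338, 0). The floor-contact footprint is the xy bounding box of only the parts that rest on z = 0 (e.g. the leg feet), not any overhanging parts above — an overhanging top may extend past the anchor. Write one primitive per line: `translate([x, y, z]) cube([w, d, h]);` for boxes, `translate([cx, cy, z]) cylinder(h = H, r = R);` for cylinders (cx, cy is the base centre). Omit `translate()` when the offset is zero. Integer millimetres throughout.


translate([301, 338, 0]) cylinder(h = 11, r = 150);
translate([301, 338, 11]) cylinder(h = 197, r = 69);
translate([301, 338, 208]) cylinder(h = 11, r = 150);


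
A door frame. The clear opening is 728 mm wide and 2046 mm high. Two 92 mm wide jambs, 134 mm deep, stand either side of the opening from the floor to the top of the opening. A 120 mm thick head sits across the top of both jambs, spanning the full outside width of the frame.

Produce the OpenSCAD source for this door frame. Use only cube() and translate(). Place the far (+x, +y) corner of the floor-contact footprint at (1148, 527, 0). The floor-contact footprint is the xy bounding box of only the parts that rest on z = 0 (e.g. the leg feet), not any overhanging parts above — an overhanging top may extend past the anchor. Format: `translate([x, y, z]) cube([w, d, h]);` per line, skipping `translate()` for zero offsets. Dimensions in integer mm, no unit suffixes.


translate([236, 393, 0]) cube([92, 134, 2046]);
translate([1056, 393, 0]) cube([92, 134, 2046]);
translate([236, 393, 2046]) cube([912, 134, 120]);


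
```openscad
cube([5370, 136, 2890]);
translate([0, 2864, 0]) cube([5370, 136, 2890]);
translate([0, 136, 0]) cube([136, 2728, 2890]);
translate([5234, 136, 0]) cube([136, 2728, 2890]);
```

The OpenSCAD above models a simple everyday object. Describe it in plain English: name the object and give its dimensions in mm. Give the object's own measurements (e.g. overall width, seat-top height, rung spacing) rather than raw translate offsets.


The wall frame of a small rectangular building: four walls, each 2890 mm tall and 136 mm thick, enclosing a footprint 5370 mm (x) by 3000 mm (y) outside-to-outside, with no floor or roof. The front and back walls (the −y and +y sides) span the full width; the two side walls fit between them.


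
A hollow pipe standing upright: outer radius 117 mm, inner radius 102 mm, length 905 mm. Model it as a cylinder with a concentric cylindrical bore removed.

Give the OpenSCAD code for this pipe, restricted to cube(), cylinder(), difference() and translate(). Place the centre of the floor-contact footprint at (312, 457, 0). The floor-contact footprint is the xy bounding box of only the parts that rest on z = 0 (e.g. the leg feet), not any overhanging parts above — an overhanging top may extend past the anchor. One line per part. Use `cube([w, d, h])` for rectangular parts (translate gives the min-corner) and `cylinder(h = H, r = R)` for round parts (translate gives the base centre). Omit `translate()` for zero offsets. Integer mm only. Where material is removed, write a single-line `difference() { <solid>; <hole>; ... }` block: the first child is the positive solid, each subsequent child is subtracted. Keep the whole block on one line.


difference() { translate([312, 457, 0]) cylinder(h = 905, r = 117); translate([312, 457, 0]) cylinder(h = 905, r = 102); }


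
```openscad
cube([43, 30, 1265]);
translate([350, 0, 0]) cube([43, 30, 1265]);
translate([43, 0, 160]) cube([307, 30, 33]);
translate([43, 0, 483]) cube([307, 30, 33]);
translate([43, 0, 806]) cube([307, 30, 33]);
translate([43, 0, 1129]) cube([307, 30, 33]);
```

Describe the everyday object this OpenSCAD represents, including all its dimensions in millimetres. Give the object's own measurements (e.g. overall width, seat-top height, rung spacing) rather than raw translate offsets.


A straight ladder. Two 43×30 mm vertical rails, 1265 mm tall, stand 393 mm apart (outside-to-outside) with their front faces coplanar on the −y side. 4 rungs, each 30 mm deep and 33 mm tall, span between the inner faces of the rails, front faces flush with the rails. The lowest rung's underside is at z = 160 mm and rungs are spaced 323 mm apart (underside to underside).


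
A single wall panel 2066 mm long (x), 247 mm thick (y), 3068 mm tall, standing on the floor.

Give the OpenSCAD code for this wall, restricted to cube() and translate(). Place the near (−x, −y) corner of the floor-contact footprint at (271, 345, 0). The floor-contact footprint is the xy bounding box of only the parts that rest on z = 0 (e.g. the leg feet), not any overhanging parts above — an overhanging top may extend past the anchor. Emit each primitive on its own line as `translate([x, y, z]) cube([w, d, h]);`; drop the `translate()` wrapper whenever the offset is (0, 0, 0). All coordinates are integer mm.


translate([271, 345, 0]) cube([2066, 247, 3068]);


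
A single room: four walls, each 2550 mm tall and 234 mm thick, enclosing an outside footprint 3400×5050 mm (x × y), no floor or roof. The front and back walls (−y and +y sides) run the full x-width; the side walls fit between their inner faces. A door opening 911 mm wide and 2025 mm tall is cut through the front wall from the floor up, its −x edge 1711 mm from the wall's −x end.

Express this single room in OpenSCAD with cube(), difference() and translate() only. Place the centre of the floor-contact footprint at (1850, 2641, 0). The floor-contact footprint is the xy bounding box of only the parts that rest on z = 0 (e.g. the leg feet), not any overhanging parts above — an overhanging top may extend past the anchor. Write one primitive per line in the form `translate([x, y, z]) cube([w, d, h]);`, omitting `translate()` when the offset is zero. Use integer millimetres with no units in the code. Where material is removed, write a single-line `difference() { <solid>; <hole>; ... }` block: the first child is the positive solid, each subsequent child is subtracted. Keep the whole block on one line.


difference() { translate([150, 116, 0]) cube([3400, 234, 2550]); translate([1861, 116, 0]) cube([911, 234, 2025]); }
translate([150, 4932, 0]) cube([3400, 234, 2550]);
translate([150, 350, 0]) cube([234, 4582, 2550]);
translate([3316, 350, 0]) cube([234, 4582, 2550]);


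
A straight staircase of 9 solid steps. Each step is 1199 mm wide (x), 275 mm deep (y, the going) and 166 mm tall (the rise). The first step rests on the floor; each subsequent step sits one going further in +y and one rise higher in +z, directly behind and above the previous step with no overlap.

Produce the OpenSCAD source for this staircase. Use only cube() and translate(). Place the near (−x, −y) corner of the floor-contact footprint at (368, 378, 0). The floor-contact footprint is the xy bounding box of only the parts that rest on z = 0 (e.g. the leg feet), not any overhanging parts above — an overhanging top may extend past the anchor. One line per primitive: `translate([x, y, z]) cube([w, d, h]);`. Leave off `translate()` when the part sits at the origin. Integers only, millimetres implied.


translate([368, 378, 0]) cube([1199, 275, 166]);
translate([368, 653, 166]) cube([1199, 275, 166]);
translate([368, 928, 332]) cube([1199, 275, 166]);
translate([368, 1203, 498]) cube([1199, 275, 166]);
translate([368, 1478, 664]) cube([1199, 275, 166]);
translate([368, 1753, 830]) cube([1199, 275, 166]);
translate([368, 2028, 996]) cube([1199, 275, 166]);
translate([368, 2303, 1162]) cube([1199, 275, 166]);
translate([368, 2578, 1328]) cube([1199, 275, 166]);


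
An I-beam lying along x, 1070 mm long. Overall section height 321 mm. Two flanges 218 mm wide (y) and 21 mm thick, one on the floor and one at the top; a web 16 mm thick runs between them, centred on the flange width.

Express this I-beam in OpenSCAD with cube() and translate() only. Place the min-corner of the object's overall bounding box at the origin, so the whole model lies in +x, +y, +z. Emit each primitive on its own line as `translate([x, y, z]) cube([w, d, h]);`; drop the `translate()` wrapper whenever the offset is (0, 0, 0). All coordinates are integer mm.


cube([1070, 218, 21]);
translate([0, 101, 21]) cube([1070, 16, 279]);
translate([0, 0, 300]) cube([1070, 218, 21]);


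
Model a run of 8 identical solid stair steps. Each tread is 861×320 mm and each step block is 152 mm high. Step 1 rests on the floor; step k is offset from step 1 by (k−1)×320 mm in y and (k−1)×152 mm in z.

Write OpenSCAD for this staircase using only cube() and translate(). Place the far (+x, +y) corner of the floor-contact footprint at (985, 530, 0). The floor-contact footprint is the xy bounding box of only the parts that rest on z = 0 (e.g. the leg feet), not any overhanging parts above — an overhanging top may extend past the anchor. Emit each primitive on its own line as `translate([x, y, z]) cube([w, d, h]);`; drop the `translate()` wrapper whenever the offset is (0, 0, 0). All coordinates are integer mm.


translate([124, 210, 0]) cube([861, 320, 152]);
translate([124, 530, 152]) cube([861, 320, 152]);
translate([124, 850, 304]) cube([861, 320, 152]);
translate([124, 1170, 456]) cube([861, 320, 152]);
translate([124, 1490, 608]) cube([861, 320, 152]);
translate([124, 1810, 760]) cube([861, 320, 152]);
translate([124, 2130, 912]) cube([861, 320, 152]);
translate([124, 2450, 1064]) cube([861, 320, 152]);


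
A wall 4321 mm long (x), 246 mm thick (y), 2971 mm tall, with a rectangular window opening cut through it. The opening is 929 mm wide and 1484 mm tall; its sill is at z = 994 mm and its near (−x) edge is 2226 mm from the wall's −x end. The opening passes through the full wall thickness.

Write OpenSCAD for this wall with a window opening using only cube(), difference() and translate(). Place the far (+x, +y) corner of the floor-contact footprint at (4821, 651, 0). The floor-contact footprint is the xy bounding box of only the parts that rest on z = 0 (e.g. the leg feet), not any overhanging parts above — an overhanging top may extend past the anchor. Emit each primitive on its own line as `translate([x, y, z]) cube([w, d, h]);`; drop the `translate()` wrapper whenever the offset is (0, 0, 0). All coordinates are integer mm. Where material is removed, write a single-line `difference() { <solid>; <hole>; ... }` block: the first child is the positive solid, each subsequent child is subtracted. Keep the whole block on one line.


difference() { translate([500, 405, 0]) cube([4321, 246, 2971]); translate([2726, 405, 994]) cube([929, 246, 1484]); }


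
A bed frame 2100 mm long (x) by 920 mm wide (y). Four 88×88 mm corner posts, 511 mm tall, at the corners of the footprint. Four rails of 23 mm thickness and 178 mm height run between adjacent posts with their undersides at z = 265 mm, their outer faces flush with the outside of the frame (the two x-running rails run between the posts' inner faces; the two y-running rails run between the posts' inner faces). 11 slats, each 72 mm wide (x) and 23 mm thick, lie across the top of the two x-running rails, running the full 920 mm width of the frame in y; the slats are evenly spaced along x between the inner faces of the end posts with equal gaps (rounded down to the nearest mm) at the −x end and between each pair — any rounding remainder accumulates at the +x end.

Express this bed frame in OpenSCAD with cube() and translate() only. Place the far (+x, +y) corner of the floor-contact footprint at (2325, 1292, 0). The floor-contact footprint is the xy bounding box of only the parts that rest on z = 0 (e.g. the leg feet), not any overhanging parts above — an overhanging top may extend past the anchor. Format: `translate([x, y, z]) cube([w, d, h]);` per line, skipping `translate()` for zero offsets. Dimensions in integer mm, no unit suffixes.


translate([225, 372, 0]) cube([88, 88, 511]);
translate([225, 1204, 0]) cube([88, 88, 511]);
translate([2237, 372, 0]) cube([88, 88, 511]);
translate([2237, 1204, 0]) cube([88, 88, 511]);
translate([313, 372, 265]) cube([1924, 23, 178]);
translate([313, 1269, 265]) cube([1924, 23, 178]);
translate([225, 460, 265]) cube([23, 744, 178]);
translate([2302, 460, 265]) cube([23, 744, 178]);
translate([407, 372, 443]) cube([72, 920, 23]);
translate([573, 372, 443]) cube([72, 920, 23]);
translate([739, 372, 443]) cube([72, 920, 23]);
translate([905, 372, 443]) cube([72, 920, 23]);
translate([1071, 372, 443]) cube([72, 920, 23]);
translate([1237, 372, 443]) cube([72, 920, 23]);
translate([1403, 372, 443]) cube([72, 920, 23]);
translate([1569, 372, 443]) cube([72, 920, 23]);
translate([1735, 372, 443]) cube([72, 920, 23]);
translate([1901, 372, 443]) cube([72, 920, 23]);
translate([2067, 372, 443]) cube([72, 920, 23]);


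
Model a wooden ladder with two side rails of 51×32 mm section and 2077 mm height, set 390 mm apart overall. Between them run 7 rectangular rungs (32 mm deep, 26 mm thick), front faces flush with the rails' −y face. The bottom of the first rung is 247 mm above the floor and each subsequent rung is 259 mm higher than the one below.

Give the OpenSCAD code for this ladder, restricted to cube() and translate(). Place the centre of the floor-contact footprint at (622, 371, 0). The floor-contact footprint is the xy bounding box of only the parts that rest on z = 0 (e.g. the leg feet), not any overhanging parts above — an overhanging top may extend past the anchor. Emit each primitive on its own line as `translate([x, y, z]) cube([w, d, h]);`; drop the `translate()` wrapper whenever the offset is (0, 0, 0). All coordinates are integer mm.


// rung span = 390 - 2*51 = 288
// rung[k] z = 247 + k*259
translate([427, 355, 0]) cube([51, 32, 2077]);
translate([766, 355, 0]) cube([51, 32, 2077]);
translate([478, 355, 247]) cube([288, 32, 26]);
translate([478, 355, 506]) cube([288, 32, 26]);
translate([478, 355, 765]) cube([288, 32, 26]);
translate([478, 355, 1024]) cube([288, 32, 26]);
translate([478, 355, 1283]) cube([288, 32, 26]);
translate([478, 355, 1542]) cube([288, 32, 26]);
translate([478, 355, 1801]) cube([288, 32, 26]);


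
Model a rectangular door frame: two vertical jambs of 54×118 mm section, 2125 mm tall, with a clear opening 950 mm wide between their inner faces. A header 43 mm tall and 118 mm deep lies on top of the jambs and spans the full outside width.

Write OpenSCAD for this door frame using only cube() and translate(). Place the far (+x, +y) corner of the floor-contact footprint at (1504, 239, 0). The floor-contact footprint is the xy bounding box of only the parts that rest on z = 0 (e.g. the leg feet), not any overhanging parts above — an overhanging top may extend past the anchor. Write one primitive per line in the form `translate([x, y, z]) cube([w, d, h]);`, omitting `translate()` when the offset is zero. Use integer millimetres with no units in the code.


translate([446, 121, 0]) cube([54, 118, 2125]);
translate([1450, 121, 0]) cube([54, 118, 2125]);
translate([446, 121, 2125]) cube([1058, 118, 43]);


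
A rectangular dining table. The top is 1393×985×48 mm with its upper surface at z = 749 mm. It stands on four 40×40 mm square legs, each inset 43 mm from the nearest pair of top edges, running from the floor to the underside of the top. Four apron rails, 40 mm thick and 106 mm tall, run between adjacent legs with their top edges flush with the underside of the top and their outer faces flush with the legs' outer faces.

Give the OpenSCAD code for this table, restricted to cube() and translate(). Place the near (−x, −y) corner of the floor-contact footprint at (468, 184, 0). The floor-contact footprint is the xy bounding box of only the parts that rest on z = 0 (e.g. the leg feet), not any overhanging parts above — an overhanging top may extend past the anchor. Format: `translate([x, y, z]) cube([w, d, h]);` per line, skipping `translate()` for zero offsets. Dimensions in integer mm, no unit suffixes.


translate([425, 141, 701]) cube([1393, 985, 48]);
translate([468, 184, 0]) cube([40, 40, 701]);
translate([1735, 184, 0]) cube([40, 40, 701]);
translate([468, 1043, 0]) cube([40, 40, 701]);
translate([1735, 1043, 0]) cube([40, 40, 701]);
translate([508, 184, 595]) cube([1227, 40, 106]);
translate([508, 1043, 595]) cube([1227, 40, 106]);
translate([468, 224, 595]) cube([40, 819, 106]);
translate([1735, 224, 595]) cube([40, 819, 106]);


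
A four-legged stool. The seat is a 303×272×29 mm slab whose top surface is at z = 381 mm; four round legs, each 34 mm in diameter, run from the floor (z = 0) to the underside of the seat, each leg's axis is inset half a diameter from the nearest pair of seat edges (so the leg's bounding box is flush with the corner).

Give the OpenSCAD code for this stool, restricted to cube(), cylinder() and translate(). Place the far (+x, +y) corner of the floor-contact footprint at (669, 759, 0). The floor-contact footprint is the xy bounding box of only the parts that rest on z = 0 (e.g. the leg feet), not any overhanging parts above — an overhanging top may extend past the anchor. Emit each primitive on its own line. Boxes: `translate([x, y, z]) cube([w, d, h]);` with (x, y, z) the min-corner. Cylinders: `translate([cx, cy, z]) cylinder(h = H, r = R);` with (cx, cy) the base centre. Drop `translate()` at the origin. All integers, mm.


translate([366, 487, 352]) cube([303, 272, 29]);
translate([383, 504, 0]) cylinder(h = 352, r = 17);
translate([652, 504, 0]) cylinder(h = 352, r = 17);
translate([383, 742, 0]) cylinder(h = 352, r = 17);
translate([652, 742, 0]) cylinder(h = 352, r = 17);


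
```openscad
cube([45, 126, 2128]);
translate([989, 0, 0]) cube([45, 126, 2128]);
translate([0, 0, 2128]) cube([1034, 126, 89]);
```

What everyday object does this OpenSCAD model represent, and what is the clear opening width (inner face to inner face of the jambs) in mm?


A door frame. The clear opening width is 944 mm.

Two 2128 mm tall posts with a header on top — a door frame. The left jamb is 45 mm wide at x = 0; the right jamb starts at x = 989. The clear opening is 989 − 45 = 944 mm.


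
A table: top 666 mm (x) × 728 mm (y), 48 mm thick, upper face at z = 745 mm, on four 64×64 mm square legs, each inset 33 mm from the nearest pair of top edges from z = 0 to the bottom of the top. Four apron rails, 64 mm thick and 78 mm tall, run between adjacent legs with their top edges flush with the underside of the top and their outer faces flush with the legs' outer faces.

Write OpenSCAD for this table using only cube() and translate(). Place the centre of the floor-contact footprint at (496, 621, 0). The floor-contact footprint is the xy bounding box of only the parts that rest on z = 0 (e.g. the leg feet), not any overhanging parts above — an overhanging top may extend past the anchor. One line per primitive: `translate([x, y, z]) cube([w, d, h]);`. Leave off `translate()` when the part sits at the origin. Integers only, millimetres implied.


// leg_h = 745 - 48 = 697
// apron z = 697 - 78 = 619
translate([163, 257, 697]) cube([666, 728, 48]);
translate([196, 290, 0]) cube([64, 64, 697]);
translate([732, 290, 0]) cube([64, 64, 697]);
translate([196, 888, 0]) cube([64, 64, 697]);
translate([732, 888, 0]) cube([64, 64, 697]);
translate([260, 290, 619]) cube([472, 64, 78]);
translate([260, 888, 619]) cube([472, 64, 78]);
translate([196, 354, 619]) cube([64, 534, 78]);
translate([732, 354, 619]) cube([64, 534, 78]);


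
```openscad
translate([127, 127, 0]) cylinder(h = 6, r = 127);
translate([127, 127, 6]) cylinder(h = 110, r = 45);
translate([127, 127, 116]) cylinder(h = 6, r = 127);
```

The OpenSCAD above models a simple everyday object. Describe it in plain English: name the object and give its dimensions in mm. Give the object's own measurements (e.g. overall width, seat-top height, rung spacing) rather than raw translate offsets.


A spool: two coaxial disc flanges of radius 127 mm and thickness 6 mm, joined by a core cylinder of radius 45 mm and height 110 mm. The lower flange rests on z = 0 and the three cylinders share a vertical axis.


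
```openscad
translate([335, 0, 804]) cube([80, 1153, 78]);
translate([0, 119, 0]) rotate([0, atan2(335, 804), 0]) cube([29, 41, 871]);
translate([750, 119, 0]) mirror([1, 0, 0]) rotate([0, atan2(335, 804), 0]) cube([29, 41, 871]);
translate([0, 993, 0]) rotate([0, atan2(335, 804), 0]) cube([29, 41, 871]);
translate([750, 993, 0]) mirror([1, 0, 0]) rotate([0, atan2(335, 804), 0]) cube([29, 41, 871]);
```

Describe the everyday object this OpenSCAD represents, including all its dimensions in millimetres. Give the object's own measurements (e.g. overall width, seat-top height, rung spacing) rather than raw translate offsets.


A sawhorse. A 80×1153×78 mm beam (x, y, z) sits on two A-frame leg pairs. Each pair is two raked legs of 29×41 mm section (41 mm along y) splaying symmetrically in x. Each leg rises 804 mm vertically over 335 mm of horizontal reach and is 871 mm long along its own axis. Every leg's outer bottom edge rests on the floor and its outer top edge meets a bottom edge of the beam — the left legs (tilting toward +x) meet the beam's −x bottom edge, the right legs (their mirror images, tilting toward −x) meet its +x bottom edge — so the leg tops tuck under the beam, the beam's underside is 804 mm above the floor, and the feet are 750 mm apart outside-to-outside with the beam centred between them. The two leg pairs are set in 119 mm from either end of the beam.


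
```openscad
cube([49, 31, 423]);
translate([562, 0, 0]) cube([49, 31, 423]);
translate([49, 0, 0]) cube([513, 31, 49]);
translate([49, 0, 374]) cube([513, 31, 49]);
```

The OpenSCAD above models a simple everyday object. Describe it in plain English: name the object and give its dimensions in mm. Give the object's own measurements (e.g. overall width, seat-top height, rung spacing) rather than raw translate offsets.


A rectangular picture frame lying in the x–z plane (depth along y). The opening is 513 mm wide (x) by 325 mm tall (z), surrounded by a border 49 mm wide on all four sides. The frame is 31 mm deep and is made of two full-height vertical stiles with two horizontal rails fitted between them.


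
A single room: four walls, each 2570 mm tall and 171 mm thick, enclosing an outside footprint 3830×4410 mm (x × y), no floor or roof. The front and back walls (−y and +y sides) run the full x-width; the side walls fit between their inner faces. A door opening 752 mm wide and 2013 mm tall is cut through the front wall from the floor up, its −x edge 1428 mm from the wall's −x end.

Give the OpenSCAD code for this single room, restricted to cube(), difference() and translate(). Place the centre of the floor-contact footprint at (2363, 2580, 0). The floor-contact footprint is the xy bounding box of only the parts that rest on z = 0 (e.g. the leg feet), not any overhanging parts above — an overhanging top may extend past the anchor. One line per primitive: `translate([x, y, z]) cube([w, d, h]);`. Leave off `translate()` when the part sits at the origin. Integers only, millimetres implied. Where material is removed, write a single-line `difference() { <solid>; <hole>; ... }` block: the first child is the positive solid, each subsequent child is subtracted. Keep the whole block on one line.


difference() { translate([448, 375, 0]) cube([3830, 171, 2570]); translate([1876, 375, 0]) cube([752, 171, 2013]); }
translate([448, 4614, 0]) cube([3830, 171, 2570]);
translate([448, 546, 0]) cube([171, 4068, 2570]);
translate([4107, 546, 0]) cube([171, 4068, 2570]);


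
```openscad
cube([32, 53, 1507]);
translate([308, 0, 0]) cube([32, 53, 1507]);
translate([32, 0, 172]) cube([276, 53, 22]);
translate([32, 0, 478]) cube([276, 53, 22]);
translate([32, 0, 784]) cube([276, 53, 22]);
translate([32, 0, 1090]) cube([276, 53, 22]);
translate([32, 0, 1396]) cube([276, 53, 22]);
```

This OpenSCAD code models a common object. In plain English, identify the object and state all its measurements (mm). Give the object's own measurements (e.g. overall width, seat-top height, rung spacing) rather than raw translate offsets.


A straight ladder. Two 32×53 mm vertical rails, 1507 mm tall, stand 340 mm apart (outside-to-outside) with their front faces coplanar on the −y side. 5 rungs, each 53 mm deep and 22 mm tall, span between the inner faces of the rails, front faces flush with the rails. The lowest rung's underside is at z = 172 mm and rungs are spaced 306 mm apart (underside to underside).


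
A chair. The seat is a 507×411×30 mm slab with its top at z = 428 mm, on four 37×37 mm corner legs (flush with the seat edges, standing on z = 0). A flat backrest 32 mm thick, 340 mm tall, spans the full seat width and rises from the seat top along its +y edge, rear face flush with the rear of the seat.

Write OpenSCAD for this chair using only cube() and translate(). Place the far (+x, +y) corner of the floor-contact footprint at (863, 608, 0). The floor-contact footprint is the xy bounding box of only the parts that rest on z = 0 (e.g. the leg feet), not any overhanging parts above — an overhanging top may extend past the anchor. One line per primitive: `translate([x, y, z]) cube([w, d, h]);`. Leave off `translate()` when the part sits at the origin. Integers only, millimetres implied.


translate([356, 197, 398]) cube([507, 411, 30]);
translate([356, 197, 0]) cube([37, 37, 398]);
translate([826, 197, 0]) cube([37, 37, 398]);
translate([356, 571, 0]) cube([37, 37, 398]);
translate([826, 571, 0]) cube([37, 37, 398]);
translate([356, 576, 428]) cube([507, 32, 340]);


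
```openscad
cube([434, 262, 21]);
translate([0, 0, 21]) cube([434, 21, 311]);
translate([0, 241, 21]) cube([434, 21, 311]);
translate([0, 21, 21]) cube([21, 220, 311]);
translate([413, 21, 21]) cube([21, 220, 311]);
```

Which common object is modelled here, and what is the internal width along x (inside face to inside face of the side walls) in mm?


An open box. The internal width is 392 mm.

A 434×262 base slab with four walls standing on it — an open box. The base is 434 mm wide and the walls are 21 mm thick, so the internal width is 434 − 2 × 21 = 392 mm.


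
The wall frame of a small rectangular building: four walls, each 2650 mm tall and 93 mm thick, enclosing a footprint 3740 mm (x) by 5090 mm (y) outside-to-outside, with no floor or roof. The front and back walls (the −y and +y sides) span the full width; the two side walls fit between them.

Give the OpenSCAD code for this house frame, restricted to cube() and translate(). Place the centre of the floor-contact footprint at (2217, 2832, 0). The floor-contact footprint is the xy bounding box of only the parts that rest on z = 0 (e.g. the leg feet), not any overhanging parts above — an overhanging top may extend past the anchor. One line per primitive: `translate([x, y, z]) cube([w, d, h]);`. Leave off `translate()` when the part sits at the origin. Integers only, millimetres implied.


translate([347, 287, 0]) cube([3740, 93, 2650]);
translate([347, 5284, 0]) cube([3740, 93, 2650]);
translate([347, 380, 0]) cube([93, 4904, 2650]);
translate([3994, 380, 0]) cube([93, 4904, 2650]);


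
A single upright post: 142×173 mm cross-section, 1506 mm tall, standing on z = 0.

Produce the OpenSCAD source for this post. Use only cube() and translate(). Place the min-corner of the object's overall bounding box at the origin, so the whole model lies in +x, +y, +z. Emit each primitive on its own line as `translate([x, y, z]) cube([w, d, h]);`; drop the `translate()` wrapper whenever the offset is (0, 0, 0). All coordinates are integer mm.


cube([142, 173, 1506]);


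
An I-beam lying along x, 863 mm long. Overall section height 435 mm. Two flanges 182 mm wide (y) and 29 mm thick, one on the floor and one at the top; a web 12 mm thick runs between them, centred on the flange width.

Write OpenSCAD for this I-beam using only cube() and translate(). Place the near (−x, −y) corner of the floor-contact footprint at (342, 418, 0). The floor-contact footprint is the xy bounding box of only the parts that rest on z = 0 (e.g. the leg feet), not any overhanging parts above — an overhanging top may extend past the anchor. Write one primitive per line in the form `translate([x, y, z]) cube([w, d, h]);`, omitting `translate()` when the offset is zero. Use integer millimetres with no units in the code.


translate([342, 418, 0]) cube([863, 182, 29]);
translate([342, 503, 29]) cube([863, 12, 377]);
translate([342, 418, 406]) cube([863, 182, 29]);
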